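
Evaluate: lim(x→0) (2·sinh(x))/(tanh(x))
This is a 0/0 indeterminate form.

Apply L'Hôpital's rule: differentiate numerator and denominator separately.
  f(x) = 2·sinh(x)   ⇒   f'(x) = 2·cosh(x)
  g(x) = tanh(x)   ⇒   g'(x) = 1 - tanh(x)^2
  lim(x→0) f'(x)/g'(x) = lim(x→0) (2·cosh(x))/(1 - tanh(x)^2)
  = 2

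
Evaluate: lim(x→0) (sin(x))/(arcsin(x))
This is a 0/0 indeterminate form.

Apply L'Hôpital's rule: differentiate numerator and denominator separately.
  f(x) = sin(x)   ⇒   f'(x) = cos(x)
  g(x) = asin(x)   ⇒   g'(x) = 1/sqrt(1 - x^2)
  lim(x→0) f'(x)/g'(x) = lim(x→0) (cos(x))/(1/sqrt(1 - x^2))
  = 1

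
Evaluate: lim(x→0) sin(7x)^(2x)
This is an exponential indeterminate form.

For exponential indeterminate forms, take the natural log:
  Let L = lim(x→0) sin(7x)^(2x)
  Then ln(L) = lim(x→0) [exponent × ln(base)]
  Evaluate using L'Hôpital or standard limits, then exponentiate.
  L = 1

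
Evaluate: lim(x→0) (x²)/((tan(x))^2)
This is a 0/0 indeterminate form.

Apply L'Hôpital's rule: differentiate numerator and denominator separately.
  f(x) = x^2   ⇒   f'(x) = 2·x
  g(x) = tan(x)^2   ⇒   g'(x) = (2·tan(x)^2 + 2)·tan(x)
  lim(x→0) f'(x)/g'(x) = lim(x→0) (2·x)/((2·tan(x)^2 + 2)·tan(x))
  = 1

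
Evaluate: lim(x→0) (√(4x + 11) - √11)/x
This is a standard limit.

Factor or rationalize the expression:
  lim(x→0) (√(4x + 11) - √11)/x = 2·sqrt(11)/11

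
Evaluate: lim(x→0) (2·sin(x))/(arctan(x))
This is a 0/0 indeterminate form.

Apply L'Hôpital's rule: differentiate numerator and denominator separately.
  f(x) = 2·sin(x)   ⇒   f'(x) = 2·cos(x)
  g(x) = atan(x)   ⇒   g'(x) = 1/(x^2 + 1)
  lim(x→0) f'(x)/g'(x) = lim(x→0) (2·cos(x))/(1/(x^2 + 1))
  = 2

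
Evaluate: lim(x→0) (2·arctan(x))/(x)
This is a 0/0 indeterminate form.

Apply L'Hôpital's rule: differentiate numerator and denominator separately.
  f(x) = 2·atan(x)   ⇒   f'(x) = 2/(x^2 + 1)
  g(x) = x   ⇒   g'(x) = 1
  lim(x→0) f'(x)/g'(x) = lim(x→0) (2/(x^2 + 1))/(1)
  = 2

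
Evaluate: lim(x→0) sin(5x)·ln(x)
This is a 0·∞ indeterminate form.

Rewrite 0·∞ as a quotient (0/0 or ∞/∞ form), then apply L'Hôpital's rule:
  lim(x→0) sin(5x)·ln(x) = 0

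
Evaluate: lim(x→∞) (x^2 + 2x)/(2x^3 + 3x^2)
This is an ∞/∞ indeterminate form.

Apply L'Hôpital's rule: differentiate numerator and denominator separately.
  f(x) = x^2 + 2·x   ⇒   f'(x) = 2·x + 2
  g(x) = 2·x^3 + 3·x^2   ⇒   g'(x) = 6·x^2 + 6·x
  lim(x→∞) f'(x)/g'(x) = lim(x→∞) (2·x + 2)/(6·x^2 + 6·x)
  = 0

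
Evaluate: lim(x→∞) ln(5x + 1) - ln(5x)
This is an ∞-∞ indeterminate form.

Combine fractions or rationalize to convert ∞-∞ to 0/0 form:
  lim(x→∞) ln(5x + 1) - ln(5x) = 0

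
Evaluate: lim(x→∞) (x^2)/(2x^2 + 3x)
This is an ∞/∞ indeterminate form.

Apply L'Hôpital's rule: differentiate numerator and denominator separately.
  f(x) = x^2   ⇒   f'(x) = 2·x
  g(x) = 2·x^2 + 3·x   ⇒   g'(x) = 4·x + 3
  lim(x→∞) f'(x)/g'(x) = lim(x→∞) (2·x)/(4·x + 3)
  = 1/2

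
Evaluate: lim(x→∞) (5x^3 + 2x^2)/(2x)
This is an ∞/∞ indeterminate form.

Apply L'Hôpital's rule: differentiate numerator and denominator separately.
  f(x) = 5·x^3 + 2·x^2   ⇒   f'(x) = 15·x^2 + 4·x
  g(x) = 2·x   ⇒   g'(x) = 2
  lim(x→∞) f'(x)/g'(x) = lim(x→∞) (15·x^2 + 4·x)/(2)
  = ∞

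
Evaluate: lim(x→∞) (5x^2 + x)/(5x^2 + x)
This is an ∞/∞ indeterminate form.

Apply L'Hôpital's rule: differentiate numerator and denominator separately.
  f(x) = 5·x^2 + x   ⇒   f'(x) = 10·x + 1
  g(x) = 5·x^2 + x   ⇒   g'(x) = 10·x + 1
  lim(x→∞) f'(x)/g'(x) = lim(x→∞) (10·x + 1)/(10·x + 1)
  = 1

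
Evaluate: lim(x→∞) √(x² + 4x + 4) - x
This is an ∞-∞ indeterminate form.

Combine fractions or rationalize to convert ∞-∞ to 0/0 form:
  lim(x→∞) √(x² + 4x + 4) - x = 2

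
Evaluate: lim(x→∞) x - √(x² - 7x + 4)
This is an ∞-∞ indeterminate form.

Combine fractions or rationalize to convert ∞-∞ to 0/0 form:
  lim(x→∞) x - √(x² - 7x + 4) = 7/2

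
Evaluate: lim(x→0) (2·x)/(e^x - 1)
This is a 0/0 indeterminate form.

Apply L'Hôpital's rule: differentiate numerator and denominator separately.
  f(x) = 2·x   ⇒   f'(x) = 2
  g(x) = e^(x) - 1   ⇒   g'(x) = e^(x)
  lim(x→0) f'(x)/g'(x) = lim(x→0) (2)/(e^(x))
  = 2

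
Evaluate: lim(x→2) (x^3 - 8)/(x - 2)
This is a standard limit.

Factor or rationalize the expression:
  lim(x→2) (x^3 - 8)/(x - 2) = 12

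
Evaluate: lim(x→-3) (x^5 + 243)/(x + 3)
This is a standard limit.

Factor or rationalize the expression:
  lim(x→-3) (x^5 + 243)/(x + 3) = 405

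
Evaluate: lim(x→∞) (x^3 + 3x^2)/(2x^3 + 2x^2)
This is an ∞/∞ indeterminate form.

Apply L'Hôpital's rule: differentiate numerator and denominator separately.
  f(x) = x^3 + 3·x^2   ⇒   f'(x) = 3·x^2 + 6·x
  g(x) = 2·x^3 + 2·x^2   ⇒   g'(x) = 6·x^2 + 4·x
  lim(x→∞) f'(x)/g'(x) = lim(x→∞) (3·x^2 + 6·x)/(6·x^2 + 4·x)
  = 1/2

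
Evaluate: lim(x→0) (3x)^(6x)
This is an exponential indeterminate form.

For exponential indeterminate forms, take the natural log:
  Let L = lim(x→0) (3x)^(6x)
  Then ln(L) = lim(x→0) [exponent × ln(base)]
  Evaluate using L'Hôpital or standard limits, then exponentiate.
  L = 1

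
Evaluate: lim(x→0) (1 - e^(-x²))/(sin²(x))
This is a 0/0 indeterminate form.

Apply L'Hôpital's rule: differentiate numerator and denominator separately.
  f(x) = 1 - e^(-x^2)   ⇒   f'(x) = 2·x·e^(-x^2)
  g(x) = sin(x)^2   ⇒   g'(x) = 2·sin(x)·cos(x)
  lim(x→0) f'(x)/g'(x) = lim(x→0) (2·x·e^(-x^2))/(2·sin(x)·cos(x))
  = 1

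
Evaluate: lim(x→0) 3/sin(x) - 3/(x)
This is an ∞-∞ indeterminate form.

Combine fractions or rationalize to convert ∞-∞ to 0/0 form:
  lim(x→0) 3/sin(x) - 3/(x) = 0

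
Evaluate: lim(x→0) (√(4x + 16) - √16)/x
This is a standard limit.

Factor or rationalize the expression:
  lim(x→0) (√(4x + 16) - √16)/x = 1/2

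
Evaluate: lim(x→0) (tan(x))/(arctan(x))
This is a 0/0 indeterminate form.

Apply L'Hôpital's rule: differentiate numerator and denominator separately.
  f(x) = tan(x)   ⇒   f'(x) = tan(x)^2 + 1
  g(x) = atan(x)   ⇒   g'(x) = 1/(x^2 + 1)
  lim(x→0) f'(x)/g'(x) = lim(x→0) (tan(x)^2 + 1)/(1/(x^2 + 1))
  = 1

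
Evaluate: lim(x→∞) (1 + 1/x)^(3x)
This is an exponential indeterminate form.

For exponential indeterminate forms, take the natural log:
  Let L = lim(x→∞) (1 + 1/x)^(3x)
  Then ln(L) = lim(x→∞) [exponent × ln(base)]
  Evaluate using L'Hôpital or standard limits, then exponentiate.
  L = e^(3)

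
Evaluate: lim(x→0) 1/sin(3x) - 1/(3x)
This is an ∞-∞ indeterminate form.

Combine fractions or rationalize to convert ∞-∞ to 0/0 form:
  lim(x→0) 1/sin(3x) - 1/(3x) = 0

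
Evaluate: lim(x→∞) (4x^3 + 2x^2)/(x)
This is an ∞/∞ indeterminate form.

Apply L'Hôpital's rule: differentiate numerator and denominator separately.
  f(x) = 4·x^3 + 2·x^2   ⇒   f'(x) = 12·x^2 + 4·x
  g(x) = x   ⇒   g'(x) = 1
  lim(x→∞) f'(x)/g'(x) = lim(x→∞) (12·x^2 + 4·x)/(1)
  = ∞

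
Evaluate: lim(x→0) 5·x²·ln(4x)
This is a 0·∞ indeterminate form.

Rewrite 0·∞ as a quotient (0/0 or ∞/∞ form), then apply L'Hôpital's rule:
  lim(x→0) 5·x²·ln(4x) = 0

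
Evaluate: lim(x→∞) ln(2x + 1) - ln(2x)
This is an ∞-∞ indeterminate form.

Combine fractions or rationalize to convert ∞-∞ to 0/0 form:
  lim(x→∞) ln(2x + 1) - ln(2x) = 0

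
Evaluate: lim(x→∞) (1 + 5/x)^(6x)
This is an exponential indeterminate form.

For exponential indeterminate forms, take the natural log:
  Let L = lim(x→∞) (1 + 5/x)^(6x)
  Then ln(L) = lim(x→∞) [exponent × ln(base)]
  Evaluate using L'Hôpital or standard limits, then exponentiate.
  L = e^(30)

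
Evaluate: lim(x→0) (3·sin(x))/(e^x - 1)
This is a 0/0 indeterminate form.

Apply L'Hôpital's rule: differentiate numerator and denominator separately.
  f(x) = 3·sin(x)   ⇒   f'(x) = 3·cos(x)
  g(x) = e^(x) - 1   ⇒   g'(x) = e^(x)
  lim(x→0) f'(x)/g'(x) = lim(x→0) (3·cos(x))/(e^(x))
  = 3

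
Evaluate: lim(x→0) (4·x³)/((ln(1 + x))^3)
This is a 0/0 indeterminate form.

Apply L'Hôpital's rule: differentiate numerator and denominator separately.
  f(x) = 4·x^3   ⇒   f'(x) = 12·x^2
  g(x) = ln(x + 1)^3   ⇒   g'(x) = 3·ln(x + 1)^2/(x + 1)
  lim(x→0) f'(x)/g'(x) = lim(x→0) (12·x^2)/(3·ln(x + 1)^2/(x + 1))
  = 4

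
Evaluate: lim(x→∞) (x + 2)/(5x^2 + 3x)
This is an ∞/∞ indeterminate form.

Apply L'Hôpital's rule: differentiate numerator and denominator separately.
  f(x) = x + 2   ⇒   f'(x) = 1
  g(x) = 5·x^2 + 3·x   ⇒   g'(x) = 10·x + 3
  lim(x→∞) f'(x)/g'(x) = lim(x→∞) (1)/(10·x + 3)
  = 0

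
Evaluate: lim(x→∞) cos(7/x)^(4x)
This is an exponential indeterminate form.

For exponential indeterminate forms, take the natural log:
  Let L = lim(x→∞) cos(7/x)^(4x)
  Then ln(L) = lim(x→∞) [exponent × ln(base)]
  Evaluate using L'Hôpital or standard limits, then exponentiate.
  L = 1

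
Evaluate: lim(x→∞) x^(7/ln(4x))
This is an exponential indeterminate form.

For exponential indeterminate forms, take the natural log:
  Let L = lim(x→∞) x^(7/ln(4x))
  Then ln(L) = lim(x→∞) [exponent × ln(base)]
  Evaluate using L'Hôpital or standard limits, then exponentiate.
  L = e^(7)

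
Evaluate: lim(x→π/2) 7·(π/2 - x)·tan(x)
This is a 0·∞ indeterminate form.

Rewrite 0·∞ as a quotient (0/0 or ∞/∞ form), then apply L'Hôpital's rule:
  lim(x→π/2) 7·(π/2 - x)·tan(x) = 7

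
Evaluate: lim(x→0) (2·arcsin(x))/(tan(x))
This is a 0/0 indeterminate form.

Apply L'Hôpital's rule: differentiate numerator and denominator separately.
  f(x) = 2·asin(x)   ⇒   f'(x) = 2/sqrt(1 - x^2)
  g(x) = tan(x)   ⇒   g'(x) = tan(x)^2 + 1
  lim(x→0) f'(x)/g'(x) = lim(x→0) (2/sqrt(1 - x^2))/(tan(x)^2 + 1)
  = 2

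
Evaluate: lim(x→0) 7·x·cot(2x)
This is a 0·∞ indeterminate form.

Rewrite 0·∞ as a quotient (0/0 or ∞/∞ form), then apply L'Hôpital's rule:
  lim(x→0) 7·x·cot(2x) = 7/2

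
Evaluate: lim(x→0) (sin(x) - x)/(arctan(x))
This is a 0/0 indeterminate form.

Apply L'Hôpital's rule: differentiate numerator and denominator separately.
  f(x) = -x + sin(x)   ⇒   f'(x) = cos(x) - 1
  g(x) = atan(x)   ⇒   g'(x) = 1/(x^2 + 1)
  lim(x→0) f'(x)/g'(x) = lim(x→0) (cos(x) - 1)/(1/(x^2 + 1))
  = 0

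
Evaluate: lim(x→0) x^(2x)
This is an exponential indeterminate form.

For exponential indeterminate forms, take the natural log:
  Let L = lim(x→0) x^(2x)
  Then ln(L) = lim(x→0) [exponent × ln(base)]
  Evaluate using L'Hôpital or standard limits, then exponentiate.
  L = 1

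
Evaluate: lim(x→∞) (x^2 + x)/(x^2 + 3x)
This is an ∞/∞ indeterminate form.

Apply L'Hôpital's rule: differentiate numerator and denominator separately.
  f(x) = x^2 + x   ⇒   f'(x) = 2·x + 1
  g(x) = x^2 + 3·x   ⇒   g'(x) = 2·x + 3
  lim(x→∞) f'(x)/g'(x) = lim(x→∞) (2·x + 1)/(2·x + 3)
  = 1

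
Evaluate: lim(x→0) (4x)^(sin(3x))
This is an exponential indeterminate form.

For exponential indeterminate forms, take the natural log:
  Let L = lim(x→0) (4x)^(sin(3x))
  Then ln(L) = lim(x→0) [exponent × ln(base)]
  Evaluate using L'Hôpital or standard limits, then exponentiate.
  L = 1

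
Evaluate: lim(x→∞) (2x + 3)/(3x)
This is an ∞/∞ indeterminate form.

Apply L'Hôpital's rule: differentiate numerator and denominator separately.
  f(x) = 2·x + 3   ⇒   f'(x) = 2
  g(x) = 3·x   ⇒   g'(x) = 3
  lim(x→∞) f'(x)/g'(x) = lim(x→∞) (2)/(3)
  = 2/3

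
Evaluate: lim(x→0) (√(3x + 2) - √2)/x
This is a standard limit.

Factor or rationalize the expression:
  lim(x→0) (√(3x + 2) - √2)/x = 3·sqrt(2)/4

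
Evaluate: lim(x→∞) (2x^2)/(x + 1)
This is an ∞/∞ indeterminate form.

Apply L'Hôpital's rule: differentiate numerator and denominator separately.
  f(x) = 2·x^2   ⇒   f'(x) = 4·x
  g(x) = x + 1   ⇒   g'(x) = 1
  lim(x→∞) f'(x)/g'(x) = lim(x→∞) (4·x)/(1)
  = ∞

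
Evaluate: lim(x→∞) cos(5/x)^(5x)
This is an exponential indeterminate form.

For exponential indeterminate forms, take the natural log:
  Let L = lim(x→∞) cos(5/x)^(5x)
  Then ln(L) = lim(x→∞) [exponent × ln(base)]
  Evaluate using L'Hôpital or standard limits, then exponentiate.
  L = 1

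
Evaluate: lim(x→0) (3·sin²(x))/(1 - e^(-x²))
This is a 0/0 indeterminate form.

Apply L'Hôpital's rule: differentiate numerator and denominator separately.
  f(x) = 3·sin(x)^2   ⇒   f'(x) = 6·sin(x)·cos(x)
  g(x) = 1 - e^(-x^2)   ⇒   g'(x) = 2·x·e^(-x^2)
  lim(x→0) f'(x)/g'(x) = lim(x→0) (6·sin(x)·cos(x))/(2·x·e^(-x^2))
  = 3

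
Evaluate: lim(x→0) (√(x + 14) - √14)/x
This is a standard limit.

Factor or rationalize the expression:
  lim(x→0) (√(x + 14) - √14)/x = sqrt(14)/28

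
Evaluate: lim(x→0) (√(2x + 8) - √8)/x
This is a standard limit.

Factor or rationalize the expression:
  lim(x→0) (√(2x + 8) - √8)/x = sqrt(2)/4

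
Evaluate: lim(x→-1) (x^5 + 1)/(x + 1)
This is a standard limit.

Factor or rationalize the expression:
  lim(x→-1) (x^5 + 1)/(x + 1) = 5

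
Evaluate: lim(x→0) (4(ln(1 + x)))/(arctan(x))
This is a 0/0 indeterminate form.

Apply L'Hôpital's rule: differentiate numerator and denominator separately.
  f(x) = 4·ln(x + 1)   ⇒   f'(x) = 4/(x + 1)
  g(x) = atan(x)   ⇒   g'(x) = 1/(x^2 + 1)
  lim(x→0) f'(x)/g'(x) = lim(x→0) (4/(x + 1))/(1/(x^2 + 1))
  = 4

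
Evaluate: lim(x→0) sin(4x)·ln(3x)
This is a 0·∞ indeterminate form.

Rewrite 0·∞ as a quotient (0/0 or ∞/∞ form), then apply L'Hôpital's rule:
  lim(x→0) sin(4x)·ln(3x) = 0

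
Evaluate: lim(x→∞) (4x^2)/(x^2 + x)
This is an ∞/∞ indeterminate form.

Apply L'Hôpital's rule: differentiate numerator and denominator separately.
  f(x) = 4·x^2   ⇒   f'(x) = 8·x
  g(x) = x^2 + x   ⇒   g'(x) = 2·x + 1
  lim(x→∞) f'(x)/g'(x) = lim(x→∞) (8·x)/(2·x + 1)
  = 4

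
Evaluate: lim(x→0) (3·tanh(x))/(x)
This is a 0/0 indeterminate form.

Apply L'Hôpital's rule: differentiate numerator and denominator separately.
  f(x) = 3·tanh(x)   ⇒   f'(x) = 3 - 3·tanh(x)^2
  g(x) = x   ⇒   g'(x) = 1
  lim(x→0) f'(x)/g'(x) = lim(x→0) (3 - 3·tanh(x)^2)/(1)
  = 3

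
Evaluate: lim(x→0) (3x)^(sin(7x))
This is an exponential indeterminate form.

For exponential indeterminate forms, take the natural log:
  Let L = lim(x→0) (3x)^(sin(7x))
  Then ln(L) = lim(x→0) [exponent × ln(base)]
  Evaluate using L'Hôpital or standard limits, then exponentiate.
  L = 1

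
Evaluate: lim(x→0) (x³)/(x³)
This is a 0/0 indeterminate form.

Apply L'Hôpital's rule: differentiate numerator and denominator separately.
  f(x) = x^3   ⇒   f'(x) = 3·x^2
  g(x) = x^3   ⇒   g'(x) = 3·x^2
  lim(x→0) f'(x)/g'(x) = lim(x→0) (3·x^2)/(3·x^2)
  = 1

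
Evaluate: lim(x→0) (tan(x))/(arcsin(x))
This is a 0/0 indeterminate form.

Apply L'Hôpital's rule: differentiate numerator and denominator separately.
  f(x) = tan(x)   ⇒   f'(x) = tan(x)^2 + 1
  g(x) = asin(x)   ⇒   g'(x) = 1/sqrt(1 - x^2)
  lim(x→0) f'(x)/g'(x) = lim(x→0) (tan(x)^2 + 1)/(1/sqrt(1 - x^2))
  = 1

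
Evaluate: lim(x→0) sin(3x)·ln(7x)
This is a 0·∞ indeterminate form.

Rewrite 0·∞ as a quotient (0/0 or ∞/∞ form), then apply L'Hôpital's rule:
  lim(x→0) sin(3x)·ln(7x) = 0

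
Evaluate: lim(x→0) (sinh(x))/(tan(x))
This is a 0/0 indeterminate form.

Apply L'Hôpital's rule: differentiate numerator and denominator separately.
  f(x) = sinh(x)   ⇒   f'(x) = cosh(x)
  g(x) = tan(x)   ⇒   g'(x) = tan(x)^2 + 1
  lim(x→0) f'(x)/g'(x) = lim(x→0) (cosh(x))/(tan(x)^2 + 1)
  = 1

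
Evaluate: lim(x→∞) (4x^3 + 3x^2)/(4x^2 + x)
This is an ∞/∞ indeterminate form.

Apply L'Hôpital's rule: differentiate numerator and denominator separately.
  f(x) = 4·x^3 + 3·x^2   ⇒   f'(x) = 12·x^2 + 6·x
  g(x) = 4·x^2 + x   ⇒   g'(x) = 8·x + 1
  lim(x→∞) f'(x)/g'(x) = lim(x→∞) (12·x^2 + 6·x)/(8·x + 1)
  = ∞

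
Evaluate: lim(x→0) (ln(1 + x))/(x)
This is a 0/0 indeterminate form.

Apply L'Hôpital's rule: differentiate numerator and denominator separately.
  f(x) = ln(x + 1)   ⇒   f'(x) = 1/(x + 1)
  g(x) = x   ⇒   g'(x) = 1
  lim(x→0) f'(x)/g'(x) = lim(x→0) (1/(x + 1))/(1)
  = 1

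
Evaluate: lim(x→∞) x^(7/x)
This is an exponential indeterminate form.

For exponential indeterminate forms, take the natural log:
  Let L = lim(x→∞) x^(7/x)
  Then ln(L) = lim(x→∞) [exponent × ln(base)]
  Evaluate using L'Hôpital or standard limits, then exponentiate.
  L = 1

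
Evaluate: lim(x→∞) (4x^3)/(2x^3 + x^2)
This is an ∞/∞ indeterminate form.

Apply L'Hôpital's rule: differentiate numerator and denominator separately.
  f(x) = 4·x^3   ⇒   f'(x) = 12·x^2
  g(x) = 2·x^3 + x^2   ⇒   g'(x) = 6·x^2 + 2·x
  lim(x→∞) f'(x)/g'(x) = lim(x→∞) (12·x^2)/(6·x^2 + 2·x)
  = 2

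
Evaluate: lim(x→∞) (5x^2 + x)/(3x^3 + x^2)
This is an ∞/∞ indeterminate form.

Apply L'Hôpital's rule: differentiate numerator and denominator separately.
  f(x) = 5·x^2 + x   ⇒   f'(x) = 10·x + 1
  g(x) = 3·x^3 + x^2   ⇒   g'(x) = 9·x^2 + 2·x
  lim(x→∞) f'(x)/g'(x) = lim(x→∞) (10·x + 1)/(9·x^2 + 2·x)
  = 0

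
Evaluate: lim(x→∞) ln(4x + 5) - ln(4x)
This is an ∞-∞ indeterminate form.

Combine fractions or rationalize to convert ∞-∞ to 0/0 form:
  lim(x→∞) ln(4x + 5) - ln(4x) = 0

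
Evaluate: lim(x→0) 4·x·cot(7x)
This is a 0·∞ indeterminate form.

Rewrite 0·∞ as a quotient (0/0 or ∞/∞ form), then apply L'Hôpital's rule:
  lim(x→0) 4·x·cot(7x) = 4/7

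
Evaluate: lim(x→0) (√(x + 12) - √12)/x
This is a standard limit.

Factor or rationalize the expression:
  lim(x→0) (√(x + 12) - √12)/x = sqrt(3)/12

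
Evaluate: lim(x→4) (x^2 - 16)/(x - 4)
This is a standard limit.

Factor or rationalize the expression:
  lim(x→4) (x^2 - 16)/(x - 4) = 8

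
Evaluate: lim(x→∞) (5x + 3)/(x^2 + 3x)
This is an ∞/∞ indeterminate form.

Apply L'Hôpital's rule: differentiate numerator and denominator separately.
  f(x) = 5·x + 3   ⇒   f'(x) = 5
  g(x) = x^2 + 3·x   ⇒   g'(x) = 2·x + 3
  lim(x→∞) f'(x)/g'(x) = lim(x→∞) (5)/(2·x + 3)
  = 0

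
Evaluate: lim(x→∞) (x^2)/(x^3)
This is an ∞/∞ indeterminate form.

Apply L'Hôpital's rule: differentiate numerator and denominator separately.
  f(x) = x^2   ⇒   f'(x) = 2·x
  g(x) = x^3   ⇒   g'(x) = 3·x^2
  lim(x→∞) f'(x)/g'(x) = lim(x→∞) (2·x)/(3·x^2)
  = 0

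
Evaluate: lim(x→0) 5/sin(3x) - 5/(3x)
This is an ∞-∞ indeterminate form.

Combine fractions or rationalize to convert ∞-∞ to 0/0 form:
  lim(x→0) 5/sin(3x) - 5/(3x) = 0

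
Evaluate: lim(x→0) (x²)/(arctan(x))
This is a 0/0 indeterminate form.

Apply L'Hôpital's rule: differentiate numerator and denominator separately.
  f(x) = x^2   ⇒   f'(x) = 2·x
  g(x) = atan(x)   ⇒   g'(x) = 1/(x^2 + 1)
  lim(x→0) f'(x)/g'(x) = lim(x→0) (2·x)/(1/(x^2 + 1))
  = 0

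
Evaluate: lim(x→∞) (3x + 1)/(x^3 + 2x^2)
This is an ∞/∞ indeterminate form.

Apply L'Hôpital's rule: differentiate numerator and denominator separately.
  f(x) = 3·x + 1   ⇒   f'(x) = 3
  g(x) = x^3 + 2·x^2   ⇒   g'(x) = 3·x^2 + 4·x
  lim(x→∞) f'(x)/g'(x) = lim(x→∞) (3)/(3·x^2 + 4·x)
  = 0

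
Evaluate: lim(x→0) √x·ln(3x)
This is a 0·∞ indeterminate form.

Rewrite 0·∞ as a quotient (0/0 or ∞/∞ form), then apply L'Hôpital's rule:
  lim(x→0) √x·ln(3x) = 0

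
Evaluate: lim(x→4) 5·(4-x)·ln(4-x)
This is a 0·∞ indeterminate form.

Rewrite 0·∞ as a quotient (0/0 or ∞/∞ form), then apply L'Hôpital's rule:
  lim(x→4) 5·(4-x)·ln(4-x) = 0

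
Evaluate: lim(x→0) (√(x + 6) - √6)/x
This is a standard limit.

Factor or rationalize the expression:
  lim(x→0) (√(x + 6) - √6)/x = sqrt(6)/12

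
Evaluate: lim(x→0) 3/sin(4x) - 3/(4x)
This is an ∞-∞ indeterminate form.

Combine fractions or rationalize to convert ∞-∞ to 0/0 form:
  lim(x→0) 3/sin(4x) - 3/(4x) = 0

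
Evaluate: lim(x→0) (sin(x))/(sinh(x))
This is a 0/0 indeterminate form.

Apply L'Hôpital's rule: differentiate numerator and denominator separately.
  f(x) = sin(x)   ⇒   f'(x) = cos(x)
  g(x) = sinh(x)   ⇒   g'(x) = cosh(x)
  lim(x→0) f'(x)/g'(x) = lim(x→0) (cos(x))/(cosh(x))
  = 1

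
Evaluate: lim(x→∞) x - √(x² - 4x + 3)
This is an ∞-∞ indeterminate form.

Combine fractions or rationalize to convert ∞-∞ to 0/0 form:
  lim(x→∞) x - √(x² - 4x + 3) = 2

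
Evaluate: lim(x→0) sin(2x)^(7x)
This is an exponential indeterminate form.

For exponential indeterminate forms, take the natural log:
  Let L = lim(x→0) sin(2x)^(7x)
  Then ln(L) = lim(x→0) [exponent × ln(base)]
  Evaluate using L'Hôpital or standard limits, then exponentiate.
  L = 1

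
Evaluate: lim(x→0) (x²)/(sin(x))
This is a 0/0 indeterminate form.

Apply L'Hôpital's rule: differentiate numerator and denominator separately.
  f(x) = x^2   ⇒   f'(x) = 2·x
  g(x) = sin(x)   ⇒   g'(x) = cos(x)
  lim(x→0) f'(x)/g'(x) = lim(x→0) (2·x)/(cos(x))
  = 0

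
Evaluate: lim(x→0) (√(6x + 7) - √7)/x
This is a standard limit.

Factor or rationalize the expression:
  lim(x→0) (√(6x + 7) - √7)/x = 3·sqrt(7)/7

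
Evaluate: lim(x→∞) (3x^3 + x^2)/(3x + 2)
This is an ∞/∞ indeterminate form.

Apply L'Hôpital's rule: differentiate numerator and denominator separately.
  f(x) = 3·x^3 + x^2   ⇒   f'(x) = 9·x^2 + 2·x
  g(x) = 3·x + 2   ⇒   g'(x) = 3
  lim(x→∞) f'(x)/g'(x) = lim(x→∞) (9·x^2 + 2·x)/(3)
  = ∞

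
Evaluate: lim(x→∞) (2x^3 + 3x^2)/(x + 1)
This is an ∞/∞ indeterminate form.

Apply L'Hôpital's rule: differentiate numerator and denominator separately.
  f(x) = 2·x^3 + 3·x^2   ⇒   f'(x) = 6·x^2 + 6·x
  g(x) = x + 1   ⇒   g'(x) = 1
  lim(x→∞) f'(x)/g'(x) = lim(x→∞) (6·x^2 + 6·x)/(1)
  = ∞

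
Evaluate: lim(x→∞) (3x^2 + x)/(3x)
This is an ∞/∞ indeterminate form.

Apply L'Hôpital's rule: differentiate numerator and denominator separately.
  f(x) = 3·x^2 + x   ⇒   f'(x) = 6·x + 1
  g(x) = 3·x   ⇒   g'(x) = 3
  lim(x→∞) f'(x)/g'(x) = lim(x→∞) (6·x + 1)/(3)
  = ∞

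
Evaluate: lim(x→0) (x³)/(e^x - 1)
This is a 0/0 indeterminate form.

Apply L'Hôpital's rule: differentiate numerator and denominator separately.
  f(x) = x^3   ⇒   f'(x) = 3·x^2
  g(x) = e^(x) - 1   ⇒   g'(x) = e^(x)
  lim(x→0) f'(x)/g'(x) = lim(x→0) (3·x^2)/(e^(x))
  = 0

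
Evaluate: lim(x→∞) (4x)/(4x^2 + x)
This is an ∞/∞ indeterminate form.

Apply L'Hôpital's rule: differentiate numerator and denominator separately.
  f(x) = 4·x   ⇒   f'(x) = 4
  g(x) = 4·x^2 + x   ⇒   g'(x) = 8·x + 1
  lim(x→∞) f'(x)/g'(x) = lim(x→∞) (4)/(8·x + 1)
  = 0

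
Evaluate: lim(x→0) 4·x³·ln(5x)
This is a 0·∞ indeterminate form.

Rewrite 0·∞ as a quotient (0/0 or ∞/∞ form), then apply L'Hôpital's rule:
  lim(x→0) 4·x³·ln(5x) = 0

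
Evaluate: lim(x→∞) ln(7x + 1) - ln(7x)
This is an ∞-∞ indeterminate form.

Combine fractions or rationalize to convert ∞-∞ to 0/0 form:
  lim(x→∞) ln(7x + 1) - ln(7x) = 0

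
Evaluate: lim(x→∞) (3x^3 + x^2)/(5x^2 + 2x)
This is an ∞/∞ indeterminate form.

Apply L'Hôpital's rule: differentiate numerator and denominator separately.
  f(x) = 3·x^3 + x^2   ⇒   f'(x) = 9·x^2 + 2·x
  g(x) = 5·x^2 + 2·x   ⇒   g'(x) = 10·x + 2
  lim(x→∞) f'(x)/g'(x) = lim(x→∞) (9·x^2 + 2·x)/(10·x + 2)
  = ∞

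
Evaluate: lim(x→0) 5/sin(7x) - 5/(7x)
This is an ∞-∞ indeterminate form.

Combine fractions or rationalize to convert ∞-∞ to 0/0 form:
  lim(x→0) 5/sin(7x) - 5/(7x) = 0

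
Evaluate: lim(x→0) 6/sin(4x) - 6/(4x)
This is an ∞-∞ indeterminate form.

Combine fractions or rationalize to convert ∞-∞ to 0/0 form:
  lim(x→0) 6/sin(4x) - 6/(4x) = 0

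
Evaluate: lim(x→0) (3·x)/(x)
This is a 0/0 indeterminate form.

Apply L'Hôpital's rule: differentiate numerator and denominator separately.
  f(x) = 3·x   ⇒   f'(x) = 3
  g(x) = x   ⇒   g'(x) = 1
  lim(x→0) f'(x)/g'(x) = lim(x→0) (3)/(1)
  = 3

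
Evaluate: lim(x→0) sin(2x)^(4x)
This is an exponential indeterminate form.

For exponential indeterminate forms, take the natural log:
  Let L = lim(x→0) sin(2x)^(4x)
  Then ln(L) = lim(x→0) [exponent × ln(base)]
  Evaluate using L'Hôpital or standard limits, then exponentiate.
  L = 1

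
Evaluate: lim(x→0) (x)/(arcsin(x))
This is a 0/0 indeterminate form.

Apply L'Hôpital's rule: differentiate numerator and denominator separately.
  f(x) = x   ⇒   f'(x) = 1
  g(x) = asin(x)   ⇒   g'(x) = 1/sqrt(1 - x^2)
  lim(x→0) f'(x)/g'(x) = lim(x→0) (1)/(1/sqrt(1 - x^2))
  = 1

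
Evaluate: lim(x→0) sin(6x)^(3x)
This is an exponential indeterminate form.

For exponential indeterminate forms, take the natural log:
  Let L = lim(x→0) sin(6x)^(3x)
  Then ln(L) = lim(x→0) [exponent × ln(base)]
  Evaluate using L'Hôpital or standard limits, then exponentiate.
  L = 1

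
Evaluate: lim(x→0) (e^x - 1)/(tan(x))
This is a 0/0 indeterminate form.

Apply L'Hôpital's rule: differentiate numerator and denominator separately.
  f(x) = e^(x) - 1   ⇒   f'(x) = e^(x)
  g(x) = tan(x)   ⇒   g'(x) = tan(x)^2 + 1
  lim(x→0) f'(x)/g'(x) = lim(x→0) (e^(x))/(tan(x)^2 + 1)
  = 1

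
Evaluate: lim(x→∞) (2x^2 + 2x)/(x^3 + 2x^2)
This is an ∞/∞ indeterminate form.

Apply L'Hôpital's rule: differentiate numerator and denominator separately.
  f(x) = 2·x^2 + 2·x   ⇒   f'(x) = 4·x + 2
  g(x) = x^3 + 2·x^2   ⇒   g'(x) = 3·x^2 + 4·x
  lim(x→∞) f'(x)/g'(x) = lim(x→∞) (4·x + 2)/(3·x^2 + 4·x)
  = 0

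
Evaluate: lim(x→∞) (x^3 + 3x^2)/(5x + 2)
This is an ∞/∞ indeterminate form.

Apply L'Hôpital's rule: differentiate numerator and denominator separately.
  f(x) = x^3 + 3·x^2   ⇒   f'(x) = 3·x^2 + 6·x
  g(x) = 5·x + 2   ⇒   g'(x) = 5
  lim(x→∞) f'(x)/g'(x) = lim(x→∞) (3·x^2 + 6·x)/(5)
  = ∞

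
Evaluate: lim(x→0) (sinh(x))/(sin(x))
This is a 0/0 indeterminate form.

Apply L'Hôpital's rule: differentiate numerator and denominator separately.
  f(x) = sinh(x)   ⇒   f'(x) = cosh(x)
  g(x) = sin(x)   ⇒   g'(x) = cos(x)
  lim(x→0) f'(x)/g'(x) = lim(x→0) (cosh(x))/(cos(x))
  = 1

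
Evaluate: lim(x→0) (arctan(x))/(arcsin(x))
This is a 0/0 indeterminate form.

Apply L'Hôpital's rule: differentiate numerator and denominator separately.
  f(x) = atan(x)   ⇒   f'(x) = 1/(x^2 + 1)
  g(x) = asin(x)   ⇒   g'(x) = 1/sqrt(1 - x^2)
  lim(x→0) f'(x)/g'(x) = lim(x→0) (1/(x^2 + 1))/(1/sqrt(1 - x^2))
  = 1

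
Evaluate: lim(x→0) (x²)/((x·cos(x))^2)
This is a 0/0 indeterminate form.

Apply L'Hôpital's rule: differentiate numerator and denominator separately.
  f(x) = x^2   ⇒   f'(x) = 2·x
  g(x) = x^2·cos(x)^2   ⇒   g'(x) = -2·x^2·sin(x)·cos(x) + 2·x·cos(x)^2
  lim(x→0) f'(x)/g'(x) = lim(x→0) (2·x)/(-2·x^2·sin(x)·cos(x) + 2·x·cos(x)^2)
  = 1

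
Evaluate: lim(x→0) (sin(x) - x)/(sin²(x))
This is a 0/0 indeterminate form.

Apply L'Hôpital's rule: differentiate numerator and denominator separately.
  f(x) = -x + sin(x)   ⇒   f'(x) = cos(x) - 1
  g(x) = sin(x)^2   ⇒   g'(x) = 2·sin(x)·cos(x)
  lim(x→0) f'(x)/g'(x) = lim(x→0) (cos(x) - 1)/(2·sin(x)·cos(x))
  = 0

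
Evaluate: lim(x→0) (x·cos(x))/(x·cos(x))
This is a 0/0 indeterminate form.

Apply L'Hôpital's rule: differentiate numerator and denominator separately.
  f(x) = x·cos(x)   ⇒   f'(x) = -x·sin(x) + cos(x)
  g(x) = x·cos(x)   ⇒   g'(x) = -x·sin(x) + cos(x)
  lim(x→0) f'(x)/g'(x) = lim(x→0) (-x·sin(x) + cos(x))/(-x·sin(x) + cos(x))
  = 1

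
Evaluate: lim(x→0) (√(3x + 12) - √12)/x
This is a standard limit.

Factor or rationalize the expression:
  lim(x→0) (√(3x + 12) - √12)/x = sqrt(3)/4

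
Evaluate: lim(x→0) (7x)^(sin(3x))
This is an exponential indeterminate form.

For exponential indeterminate forms, take the natural log:
  Let L = lim(x→0) (7x)^(sin(3x))
  Then ln(L) = lim(x→0) [exponent × ln(base)]
  Evaluate using L'Hôpital or standard limits, then exponentiate.
  L = 1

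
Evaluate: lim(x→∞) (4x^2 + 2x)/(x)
This is an ∞/∞ indeterminate form.

Apply L'Hôpital's rule: differentiate numerator and denominator separately.
  f(x) = 4·x^2 + 2·x   ⇒   f'(x) = 8·x + 2
  g(x) = x   ⇒   g'(x) = 1
  lim(x→∞) f'(x)/g'(x) = lim(x→∞) (8·x + 2)/(1)
  = ∞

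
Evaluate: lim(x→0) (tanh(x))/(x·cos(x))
This is a 0/0 indeterminate form.

Apply L'Hôpital's rule: differentiate numerator and denominator separately.
  f(x) = tanh(x)   ⇒   f'(x) = 1 - tanh(x)^2
  g(x) = x·cos(x)   ⇒   g'(x) = -x·sin(x) + cos(x)
  lim(x→0) f'(x)/g'(x) = lim(x→0) (1 - tanh(x)^2)/(-x·sin(x) + cos(x))
  = 1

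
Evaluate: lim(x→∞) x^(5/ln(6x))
This is an exponential indeterminate form.

For exponential indeterminate forms, take the natural log:
  Let L = lim(x→∞) x^(5/ln(6x))
  Then ln(L) = lim(x→∞) [exponent × ln(base)]
  Evaluate using L'Hôpital or standard limits, then exponentiate.
  L = e^(5)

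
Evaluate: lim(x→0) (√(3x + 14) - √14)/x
This is a standard limit.

Factor or rationalize the expression:
  lim(x→0) (√(3x + 14) - √14)/x = 3·sqrt(14)/28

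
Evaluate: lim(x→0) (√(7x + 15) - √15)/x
This is a standard limit.

Factor or rationalize the expression:
  lim(x→0) (√(7x + 15) - √15)/x = 7·sqrt(15)/30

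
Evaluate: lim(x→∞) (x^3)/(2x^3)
This is an ∞/∞ indeterminate form.

Apply L'Hôpital's rule: differentiate numerator and denominator separately.
  f(x) = x^3   ⇒   f'(x) = 3·x^2
  g(x) = 2·x^3   ⇒   g'(x) = 6·x^2
  lim(x→∞) f'(x)/g'(x) = lim(x→∞) (3·x^2)/(6·x^2)
  = 1/2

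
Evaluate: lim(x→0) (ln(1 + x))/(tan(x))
This is a 0/0 indeterminate form.

Apply L'Hôpital's rule: differentiate numerator and denominator separately.
  f(x) = ln(x + 1)   ⇒   f'(x) = 1/(x + 1)
  g(x) = tan(x)   ⇒   g'(x) = tan(x)^2 + 1
  lim(x→0) f'(x)/g'(x) = lim(x→0) (1/(x + 1))/(tan(x)^2 + 1)
  = 1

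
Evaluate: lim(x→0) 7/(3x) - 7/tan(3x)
This is an ∞-∞ indeterminate form.

Combine fractions or rationalize to convert ∞-∞ to 0/0 form:
  lim(x→0) 7/(3x) - 7/tan(3x) = 0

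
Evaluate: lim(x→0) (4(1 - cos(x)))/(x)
This is a 0/0 indeterminate form.

Apply L'Hôpital's rule: differentiate numerator and denominator separately.
  f(x) = 4 - 4·cos(x)   ⇒   f'(x) = 4·sin(x)
  g(x) = x   ⇒   g'(x) = 1
  lim(x→0) f'(x)/g'(x) = lim(x→0) (4·sin(x))/(1)
  = 0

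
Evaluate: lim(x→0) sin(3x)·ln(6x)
This is a 0·∞ indeterminate form.

Rewrite 0·∞ as a quotient (0/0 or ∞/∞ form), then apply L'Hôpital's rule:
  lim(x→0) sin(3x)·ln(6x) = 0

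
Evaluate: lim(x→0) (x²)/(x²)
This is a 0/0 indeterminate form.

Apply L'Hôpital's rule: differentiate numerator and denominator separately.
  f(x) = x^2   ⇒   f'(x) = 2·x
  g(x) = x^2   ⇒   g'(x) = 2·x
  lim(x→0) f'(x)/g'(x) = lim(x→0) (2·x)/(2·x)
  = 1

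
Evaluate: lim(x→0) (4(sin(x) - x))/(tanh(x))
This is a 0/0 indeterminate form.

Apply L'Hôpital's rule: differentiate numerator and denominator separately.
  f(x) = -4·x + 4·sin(x)   ⇒   f'(x) = 4·cos(x) - 4
  g(x) = tanh(x)   ⇒   g'(x) = 1 - tanh(x)^2
  lim(x→0) f'(x)/g'(x) = lim(x→0) (4·cos(x) - 4)/(1 - tanh(x)^2)
  = 0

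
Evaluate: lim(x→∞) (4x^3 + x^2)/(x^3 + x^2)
This is an ∞/∞ indeterminate form.

Apply L'Hôpital's rule: differentiate numerator and denominator separately.
  f(x) = 4·x^3 + x^2   ⇒   f'(x) = 12·x^2 + 2·x
  g(x) = x^3 + x^2   ⇒   g'(x) = 3·x^2 + 2·x
  lim(x→∞) f'(x)/g'(x) = lim(x→∞) (12·x^2 + 2·x)/(3·x^2 + 2·x)
  = 4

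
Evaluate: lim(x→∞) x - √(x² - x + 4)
This is an ∞-∞ indeterminate form.

Combine fractions or rationalize to convert ∞-∞ to 0/0 form:
  lim(x→∞) x - √(x² - x + 4) = 1/2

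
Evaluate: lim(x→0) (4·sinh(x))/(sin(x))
This is a 0/0 indeterminate form.

Apply L'Hôpital's rule: differentiate numerator and denominator separately.
  f(x) = 4·sinh(x)   ⇒   f'(x) = 4·cosh(x)
  g(x) = sin(x)   ⇒   g'(x) = cos(x)
  lim(x→0) f'(x)/g'(x) = lim(x→0) (4·cosh(x))/(cos(x))
  = 4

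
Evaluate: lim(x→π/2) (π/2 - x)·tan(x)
This is a 0·∞ indeterminate form.

Rewrite 0·∞ as a quotient (0/0 or ∞/∞ form), then apply L'Hôpital's rule:
  lim(x→π/2) (π/2 - x)·tan(x) = 1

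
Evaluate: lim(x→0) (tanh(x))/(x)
This is a 0/0 indeterminate form.

Apply L'Hôpital's rule: differentiate numerator and denominator separately.
  f(x) = tanh(x)   ⇒   f'(x) = 1 - tanh(x)^2
  g(x) = x   ⇒   g'(x) = 1
  lim(x→0) f'(x)/g'(x) = lim(x→0) (1 - tanh(x)^2)/(1)
  = 1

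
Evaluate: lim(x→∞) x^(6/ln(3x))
This is an exponential indeterminate form.

For exponential indeterminate forms, take the natural log:
  Let L = lim(x→∞) x^(6/ln(3x))
  Then ln(L) = lim(x→∞) [exponent × ln(base)]
  Evaluate using L'Hôpital or standard limits, then exponentiate.
  L = e^(6)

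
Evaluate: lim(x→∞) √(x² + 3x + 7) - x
This is an ∞-∞ indeterminate form.

Combine fractions or rationalize to convert ∞-∞ to 0/0 form:
  lim(x→∞) √(x² + 3x + 7) - x = 3/2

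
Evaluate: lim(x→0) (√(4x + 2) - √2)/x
This is a standard limit.

Factor or rationalize the expression:
  lim(x→0) (√(4x + 2) - √2)/x = sqrt(2)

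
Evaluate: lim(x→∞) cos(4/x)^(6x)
This is an exponential indeterminate form.

For exponential indeterminate forms, take the natural log:
  Let L = lim(x→∞) cos(4/x)^(6x)
  Then ln(L) = lim(x→∞) [exponent × ln(base)]
  Evaluate using L'Hôpital or standard limits, then exponentiate.
  L = 1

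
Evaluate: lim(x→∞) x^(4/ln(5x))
This is an exponential indeterminate form.

For exponential indeterminate forms, take the natural log:
  Let L = lim(x→∞) x^(4/ln(5x))
  Then ln(L) = lim(x→∞) [exponent × ln(base)]
  Evaluate using L'Hôpital or standard limits, then exponentiate.
  L = e^(4)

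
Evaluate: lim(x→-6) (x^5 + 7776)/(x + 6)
This is a standard limit.

Factor or rationalize the expression:
  lim(x→-6) (x^5 + 7776)/(x + 6) = 6480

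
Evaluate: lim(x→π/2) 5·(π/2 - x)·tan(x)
This is a 0·∞ indeterminate form.

Rewrite 0·∞ as a quotient (0/0 or ∞/∞ form), then apply L'Hôpital's rule:
  lim(x→π/2) 5·(π/2 - x)·tan(x) = 5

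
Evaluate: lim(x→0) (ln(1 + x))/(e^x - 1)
This is a 0/0 indeterminate form.

Apply L'Hôpital's rule: differentiate numerator and denominator separately.
  f(x) = ln(x + 1)   ⇒   f'(x) = 1/(x + 1)
  g(x) = e^(x) - 1   ⇒   g'(x) = e^(x)
  lim(x→0) f'(x)/g'(x) = lim(x→0) (1/(x + 1))/(e^(x))
  = 1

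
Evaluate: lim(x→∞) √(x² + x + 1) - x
This is an ∞-∞ indeterminate form.

Combine fractions or rationalize to convert ∞-∞ to 0/0 form:
  lim(x→∞) √(x² + x + 1) - x = 1/2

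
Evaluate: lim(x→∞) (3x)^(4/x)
This is an exponential indeterminate form.

For exponential indeterminate forms, take the natural log:
  Let L = lim(x→∞) (3x)^(4/x)
  Then ln(L) = lim(x→∞) [exponent × ln(base)]
  Evaluate using L'Hôpital or standard limits, then exponentiate.
  L = 1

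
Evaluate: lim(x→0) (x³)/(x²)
This is a 0/0 indeterminate form.

Apply L'Hôpital's rule: differentiate numerator and denominator separately.
  f(x) = x^3   ⇒   f'(x) = 3·x^2
  g(x) = x^2   ⇒   g'(x) = 2·x
  lim(x→0) f'(x)/g'(x) = lim(x→0) (3·x^2)/(2·x)
  = 0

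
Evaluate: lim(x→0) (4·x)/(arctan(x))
This is a 0/0 indeterminate form.

Apply L'Hôpital's rule: differentiate numerator and denominator separately.
  f(x) = 4·x   ⇒   f'(x) = 4
  g(x) = atan(x)   ⇒   g'(x) = 1/(x^2 + 1)
  lim(x→0) f'(x)/g'(x) = lim(x→0) (4)/(1/(x^2 + 1))
  = 4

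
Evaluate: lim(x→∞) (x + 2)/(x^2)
This is an ∞/∞ indeterminate form.

Apply L'Hôpital's rule: differentiate numerator and denominator separately.
  f(x) = x + 2   ⇒   f'(x) = 1
  g(x) = x^2   ⇒   g'(x) = 2·x
  lim(x→∞) f'(x)/g'(x) = lim(x→∞) (1)/(2·x)
  = 0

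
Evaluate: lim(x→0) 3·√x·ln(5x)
This is a 0·∞ indeterminate form.

Rewrite 0·∞ as a quotient (0/0 or ∞/∞ form), then apply L'Hôpital's rule:
  lim(x→0) 3·√x·ln(5x) = 0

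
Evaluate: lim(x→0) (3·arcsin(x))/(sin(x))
This is a 0/0 indeterminate form.

Apply L'Hôpital's rule: differentiate numerator and denominator separately.
  f(x) = 3·asin(x)   ⇒   f'(x) = 3/sqrt(1 - x^2)
  g(x) = sin(x)   ⇒   g'(x) = cos(x)
  lim(x→0) f'(x)/g'(x) = lim(x→0) (3/sqrt(1 - x^2))/(cos(x))
  = 3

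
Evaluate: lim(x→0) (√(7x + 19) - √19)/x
This is a standard limit.

Factor or rationalize the expression:
  lim(x→0) (√(7x + 19) - √19)/x = 7·sqrt(19)/38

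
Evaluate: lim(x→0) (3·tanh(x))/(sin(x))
This is a 0/0 indeterminate form.

Apply L'Hôpital's rule: differentiate numerator and denominator separately.
  f(x) = 3·tanh(x)   ⇒   f'(x) = 3 - 3·tanh(x)^2
  g(x) = sin(x)   ⇒   g'(x) = cos(x)
  lim(x→0) f'(x)/g'(x) = lim(x→0) (3 - 3·tanh(x)^2)/(cos(x))
  = 3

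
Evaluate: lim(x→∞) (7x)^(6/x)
This is an exponential indeterminate form.

For exponential indeterminate forms, take the natural log:
  Let L = lim(x→∞) (7x)^(6/x)
  Then ln(L) = lim(x→∞) [exponent × ln(base)]
  Evaluate using L'Hôpital or standard limits, then exponentiate.
  L = 1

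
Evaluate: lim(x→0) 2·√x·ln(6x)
This is a 0·∞ indeterminate form.

Rewrite 0·∞ as a quotient (0/0 or ∞/∞ form), then apply L'Hôpital's rule:
  lim(x→0) 2·√x·ln(6x) = 0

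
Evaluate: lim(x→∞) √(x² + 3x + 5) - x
This is an ∞-∞ indeterminate form.

Combine fractions or rationalize to convert ∞-∞ to 0/0 form:
  lim(x→∞) √(x² + 3x + 5) - x = 3/2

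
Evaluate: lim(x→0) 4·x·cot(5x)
This is a 0·∞ indeterminate form.

Rewrite 0·∞ as a quotient (0/0 or ∞/∞ form), then apply L'Hôpital's rule:
  lim(x→0) 4·x·cot(5x) = 4/5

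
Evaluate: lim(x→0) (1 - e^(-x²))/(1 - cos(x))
This is a 0/0 indeterminate form.

Apply L'Hôpital's rule: differentiate numerator and denominator separately.
  f(x) = 1 - e^(-x^2)   ⇒   f'(x) = 2·x·e^(-x^2)
  g(x) = 1 - cos(x)   ⇒   g'(x) = sin(x)
  lim(x→0) f'(x)/g'(x) = lim(x→0) (2·x·e^(-x^2))/(sin(x))
  = 2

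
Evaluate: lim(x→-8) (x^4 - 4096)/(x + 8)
This is a standard limit.

Factor or rationalize the expression:
  lim(x→-8) (x^4 - 4096)/(x + 8) = -2048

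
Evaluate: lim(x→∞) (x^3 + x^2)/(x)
This is an ∞/∞ indeterminate form.

Apply L'Hôpital's rule: differentiate numerator and denominator separately.
  f(x) = x^3 + x^2   ⇒   f'(x) = 3·x^2 + 2·x
  g(x) = x   ⇒   g'(x) = 1
  lim(x→∞) f'(x)/g'(x) = lim(x→∞) (3·x^2 + 2·x)/(1)
  = ∞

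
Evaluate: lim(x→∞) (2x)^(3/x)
This is an exponential indeterminate form.

For exponential indeterminate forms, take the natural log:
  Let L = lim(x→∞) (2x)^(3/x)
  Then ln(L) = lim(x→∞) [exponent × ln(base)]
  Evaluate using L'Hôpital or standard limits, then exponentiate.
  L = 1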